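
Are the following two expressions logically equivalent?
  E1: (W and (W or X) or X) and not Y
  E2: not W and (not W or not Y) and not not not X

No

E1: (W and (W or X) or X) and not Y
    = (W or X) and not Y   [absorption]
E2: not W and (not W or not Y) and not not not X
    = not W and not not not X   [absorption]
    = not W and not X   [double negation]
These differ: at W=1, X=1, Y=0, E1 = 1 but E2 = 0.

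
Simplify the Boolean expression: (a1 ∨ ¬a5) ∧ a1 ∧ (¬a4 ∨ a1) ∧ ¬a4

a1 ∧ ¬a4

(a1 ∨ ¬a5) ∧ a1 ∧ (¬a4 ∨ a1) ∧ ¬a4
= (a1 ∨ ¬a5) ∧ a1 ∧ ¬a4   — absorption
= a1 ∧ ¬a4   — absorption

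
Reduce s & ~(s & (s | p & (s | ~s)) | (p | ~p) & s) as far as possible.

s & ~(s & (s | p & (s | ~s)) | (p | ~p) & s)
= s & ~(s & (s | p & (s | ~s)) | s)
= s & ~(s & (s | p) | s)
= s & ~(s | s)
= s & ~s
= 0

0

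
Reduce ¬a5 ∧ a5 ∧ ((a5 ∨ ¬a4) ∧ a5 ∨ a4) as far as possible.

¬a5 ∧ a5 ∧ ((a5 ∨ ¬a4) ∧ a5 ∨ a4)
= ¬a5 ∧ a5 ∧ (a5 ∨ a4)   — absorption
= ¬a5 ∧ a5   — absorption
= False   — complement

False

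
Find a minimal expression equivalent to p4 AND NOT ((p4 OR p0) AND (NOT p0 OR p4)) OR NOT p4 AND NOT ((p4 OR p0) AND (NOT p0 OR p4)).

p4 AND NOT ((p4 OR p0) AND (NOT p0 OR p4)) OR NOT p4 AND NOT ((p4 OR p0) AND (NOT p0 OR p4))
= (p4 OR NOT p4) AND NOT ((p4 OR p0) AND (NOT p0 OR p4))   (distribution)
= (p4 OR NOT p4) AND NOT (p4 OR p0 AND NOT p0)   (distribution)
= NOT (p4 OR p0 AND NOT p0)   (complement / identity)
= NOT p4   (complement / identity)

NOT p4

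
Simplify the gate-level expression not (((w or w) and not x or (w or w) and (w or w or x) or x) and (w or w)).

not w

not (((w or w) and not x or (w or w) and (w or w or x) or x) and (w or w))
= not (((w or w) and not x or w or w or x) and (w or w))   (absorption)
= not ((w or w or x) and (w or w))   (absorption)
= not (w or w)   (absorption)
= not w   (idempotence)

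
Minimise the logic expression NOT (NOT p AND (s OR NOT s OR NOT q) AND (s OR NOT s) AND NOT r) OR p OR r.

p OR r

NOT (NOT p AND (s OR NOT s OR NOT q) AND (s OR NOT s) AND NOT r) OR p OR r
= NOT (NOT p AND (s OR NOT s) AND NOT r) OR p OR r   (absorption)
= NOT (NOT p AND NOT r) OR p OR r   (complement / identity)
= p OR r OR p OR r   (De Morgan)
= p OR r   (idempotence)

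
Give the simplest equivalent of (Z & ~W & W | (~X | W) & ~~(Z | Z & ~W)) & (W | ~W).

(Z & ~W & W | (~X | W) & ~~(Z | Z & ~W)) & (W | ~W)
= (Z & ~W & W | (~X | W) & ~~Z) & (W | ~W)   (absorption)
= Z & ~W & W | (~X | W) & ~~Z   (complement / identity)
= Z & ~W & W | (~X | W) & Z   (double negation)
= Z & (~W & W | ~X | W)   (distribution)
= Z & (~X | W)   (complement / identity)

Z & (~X | W)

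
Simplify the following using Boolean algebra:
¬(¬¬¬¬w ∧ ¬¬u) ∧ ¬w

¬w

¬(¬¬¬¬w ∧ ¬¬u) ∧ ¬w
= ¬(¬¬w ∧ ¬¬u) ∧ ¬w   [double negation]
= (¬w ∨ ¬u) ∧ ¬w   [De Morgan]
= ¬w   [absorption]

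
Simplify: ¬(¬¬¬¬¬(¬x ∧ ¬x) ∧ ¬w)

¬(¬¬¬¬¬(¬x ∧ ¬x) ∧ ¬w)
= ¬(¬¬¬(¬x ∧ ¬x) ∧ ¬w)   (double negation)
= ¬¬(¬x ∧ ¬x) ∨ w   (De Morgan)
= ¬¬¬x ∨ w   (idempotence)
= ¬x ∨ w   (double negation)

¬x ∨ w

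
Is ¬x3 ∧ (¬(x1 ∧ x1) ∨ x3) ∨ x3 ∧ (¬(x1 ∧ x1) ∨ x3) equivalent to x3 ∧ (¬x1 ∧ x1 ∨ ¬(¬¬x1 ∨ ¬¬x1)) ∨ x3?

E1: ¬x3 ∧ (¬(x1 ∧ x1) ∨ x3) ∨ x3 ∧ (¬(x1 ∧ x1) ∨ x3)
    = ¬(x1 ∧ x1) ∨ x3   (distribution)
    = ¬x1 ∨ x3   (idempotence)
E2: x3 ∧ (¬x1 ∧ x1 ∨ ¬(¬¬x1 ∨ ¬¬x1)) ∨ x3
    = x3 ∧ (¬x1 ∧ x1 ∨ ¬¬¬x1) ∨ x3   (idempotence)
    = x3 ∧ ¬¬¬x1 ∨ x3   (complement / identity)
    = x3 ∧ ¬x1 ∨ x3   (double negation)
    = x3   (absorption)
These differ: at x1=0, x3=0, E1 = 1 but E2 = 0.

No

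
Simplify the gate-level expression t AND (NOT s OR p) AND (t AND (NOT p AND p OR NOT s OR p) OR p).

t AND (NOT s OR p) AND (t AND (NOT p AND p OR NOT s OR p) OR p)
= t AND (NOT s OR p) AND (t AND (NOT s OR p) OR p)   [complement / identity]
= t AND (NOT s OR p)   [absorption]

t AND (NOT s OR p)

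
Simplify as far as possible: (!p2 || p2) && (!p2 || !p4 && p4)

(!p2 || p2) && (!p2 || !p4 && p4)
= (!p2 || p2) && !p2   — complement / identity
= !p2   — complement / identity

!p2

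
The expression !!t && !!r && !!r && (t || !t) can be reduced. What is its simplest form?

!!t && !!r && !!r && (t || !t)
= !!t && !!r && !!r   [complement / identity]
= !!t && !!r   [idempotence]
= t && !!r   [double negation]
= t && r   [double negation]

t && r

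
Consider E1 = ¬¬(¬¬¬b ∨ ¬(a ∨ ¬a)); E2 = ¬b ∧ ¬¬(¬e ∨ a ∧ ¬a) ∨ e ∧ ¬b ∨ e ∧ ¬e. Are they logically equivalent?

Yes

E1: ¬¬(¬¬¬b ∨ ¬(a ∨ ¬a))
    = ¬(¬¬b ∧ (a ∨ ¬a))   (De Morgan)
    = ¬¬¬b   (complement / identity)
    = ¬b   (double negation)
E2: ¬b ∧ ¬¬(¬e ∨ a ∧ ¬a) ∨ e ∧ ¬b ∨ e ∧ ¬e
    = ¬b ∧ ¬¬¬e ∨ e ∧ ¬b ∨ e ∧ ¬e   (complement / identity)
    = ¬b ∧ ¬¬¬e ∨ e ∧ ¬b   (complement / identity)
    = ¬b ∧ ¬e ∨ e ∧ ¬b   (double negation)
    = ¬b   (distribution)
Both reduce to ¬b, so they are equivalent.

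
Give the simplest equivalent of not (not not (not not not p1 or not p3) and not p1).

not (not not (not not not p1 or not p3) and not p1)
= not (not not not p1 or not p3) or p1   [De Morgan]
= not not p1 and p3 or p1   [De Morgan]
= p1 and p3 or p1   [double negation]
= p1   [absorption]

p1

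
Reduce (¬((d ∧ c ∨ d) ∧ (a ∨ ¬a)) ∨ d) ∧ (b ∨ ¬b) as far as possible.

True

(¬((d ∧ c ∨ d) ∧ (a ∨ ¬a)) ∨ d) ∧ (b ∨ ¬b)
= (¬(d ∧ c ∨ d) ∨ d) ∧ (b ∨ ¬b)   [complement / identity]
= (¬d ∨ d) ∧ (b ∨ ¬b)   [absorption]
= b ∨ ¬b   [complement / identity]
= True   [complement]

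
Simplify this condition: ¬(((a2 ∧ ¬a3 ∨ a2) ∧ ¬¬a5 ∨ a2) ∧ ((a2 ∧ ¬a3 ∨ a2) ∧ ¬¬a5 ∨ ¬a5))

¬(((a2 ∧ ¬a3 ∨ a2) ∧ ¬¬a5 ∨ a2) ∧ ((a2 ∧ ¬a3 ∨ a2) ∧ ¬¬a5 ∨ ¬a5))
= ¬(a2 ∧ ¬a5 ∨ (a2 ∧ ¬a3 ∨ a2) ∧ ¬¬a5)   [distribution]
= ¬(a2 ∧ ¬a5 ∨ a2 ∧ ¬¬a5)   [absorption]
= ¬(a2 ∧ ¬a5 ∨ a2 ∧ a5)   [double negation]
= ¬a2   [distribution]

¬a2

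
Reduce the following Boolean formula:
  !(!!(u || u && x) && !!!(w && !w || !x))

!(!!(u || u && x) && !!!(w && !w || !x))
= !(u || u && x) || !!(w && !w || !x)   [De Morgan]
= !(u || u && x) || !!!x   [complement / identity]
= !(u || u && x) || !x   [double negation]
= !u || !x   [absorption]

!u || !x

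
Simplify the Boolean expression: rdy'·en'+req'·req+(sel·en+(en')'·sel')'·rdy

rdy'·en'+req'·req+(sel·en+(en')'·sel')'·rdy
= rdy'·en'+req'·req+(sel·en+en·sel')'·rdy   [double negation]
= rdy'·en'+req'·req+en'·rdy   [distribution]
= rdy'·en'+en'·rdy   [complement / identity]
= en'   [distribution]

en'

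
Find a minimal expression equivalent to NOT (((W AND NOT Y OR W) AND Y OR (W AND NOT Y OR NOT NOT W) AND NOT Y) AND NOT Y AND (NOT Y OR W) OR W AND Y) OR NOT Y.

NOT W OR NOT Y

NOT (((W AND NOT Y OR W) AND Y OR (W AND NOT Y OR NOT NOT W) AND NOT Y) AND NOT Y AND (NOT Y OR W) OR W AND Y) OR NOT Y
= NOT (((W AND NOT Y OR W) AND Y OR (W AND NOT Y OR W) AND NOT Y) AND NOT Y AND (NOT Y OR W) OR W AND Y) OR NOT Y   [double negation]
= NOT ((W AND NOT Y OR W) AND NOT Y AND (NOT Y OR W) OR W AND Y) OR NOT Y   [distribution]
= NOT (W AND NOT Y AND (NOT Y OR W) OR W AND Y) OR NOT Y   [absorption]
= NOT (W AND NOT Y OR W AND Y) OR NOT Y   [absorption]
= NOT W OR NOT Y   [distribution]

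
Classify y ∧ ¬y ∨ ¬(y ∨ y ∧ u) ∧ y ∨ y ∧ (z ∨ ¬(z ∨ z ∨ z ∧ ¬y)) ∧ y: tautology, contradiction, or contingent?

contingent

y ∧ ¬y ∨ ¬(y ∨ y ∧ u) ∧ y ∨ y ∧ (z ∨ ¬(z ∨ z ∨ z ∧ ¬y)) ∧ y
= ¬(y ∨ y ∧ u) ∧ y ∨ y ∧ (z ∨ ¬(z ∨ z ∨ z ∧ ¬y)) ∧ y
= ¬(y ∨ y ∧ u) ∧ y ∨ y ∧ (z ∨ ¬(z ∨ z ∧ ¬y)) ∧ y
= ¬(y ∨ y ∧ u) ∧ y ∨ y ∧ (z ∨ ¬z) ∧ y
= ¬y ∧ y ∨ y ∧ (z ∨ ¬z) ∧ y
= ¬y ∧ y ∨ y ∧ y
= y
This depends on y, so it is not a constant.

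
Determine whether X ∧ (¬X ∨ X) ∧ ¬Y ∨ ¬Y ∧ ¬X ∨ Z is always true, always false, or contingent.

contingent

X ∧ (¬X ∨ X) ∧ ¬Y ∨ ¬Y ∧ ¬X ∨ Z
= X ∧ ¬Y ∨ ¬Y ∧ ¬X ∨ Z   — complement / identity
= ¬Y ∨ Z   — distribution
This depends on Y, Z, so it is not a constant.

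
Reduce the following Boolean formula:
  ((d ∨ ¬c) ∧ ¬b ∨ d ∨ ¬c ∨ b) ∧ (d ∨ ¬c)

d ∨ ¬c

((d ∨ ¬c) ∧ ¬b ∨ d ∨ ¬c ∨ b) ∧ (d ∨ ¬c)
= (d ∨ ¬c ∨ b) ∧ (d ∨ ¬c)   (absorption)
= d ∨ ¬c   (absorption)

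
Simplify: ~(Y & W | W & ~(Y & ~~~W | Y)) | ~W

~W

~(Y & W | W & ~(Y & ~~~W | Y)) | ~W
= ~(Y & W | W & ~(Y & ~W | Y)) | ~W
= ~(Y & W | W & ~Y) | ~W
= ~W | ~W
= ~W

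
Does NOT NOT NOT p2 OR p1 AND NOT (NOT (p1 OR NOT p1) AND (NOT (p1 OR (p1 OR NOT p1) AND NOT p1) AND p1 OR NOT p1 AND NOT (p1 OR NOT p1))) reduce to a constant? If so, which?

no

NOT NOT NOT p2 OR p1 AND NOT (NOT (p1 OR NOT p1) AND (NOT (p1 OR (p1 OR NOT p1) AND NOT p1) AND p1 OR NOT p1 AND NOT (p1 OR NOT p1)))
= NOT NOT NOT p2 OR p1 AND NOT (NOT (p1 OR NOT p1) AND (NOT (p1 OR NOT p1) AND p1 OR NOT p1 AND NOT (p1 OR NOT p1)))
= NOT NOT NOT p2 OR p1 AND NOT (NOT (p1 OR NOT p1) AND NOT (p1 OR NOT p1))
= NOT NOT NOT p2 OR p1 AND NOT NOT (p1 OR NOT p1)
= NOT NOT NOT p2 OR p1 AND (p1 OR NOT p1)
= NOT p2 OR p1 AND (p1 OR NOT p1)
= NOT p2 OR p1
This depends on p1, p2, so it is not a constant.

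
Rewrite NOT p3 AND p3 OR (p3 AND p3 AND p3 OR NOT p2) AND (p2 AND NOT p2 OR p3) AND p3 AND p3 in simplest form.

NOT p3 AND p3 OR (p3 AND p3 AND p3 OR NOT p2) AND (p2 AND NOT p2 OR p3) AND p3 AND p3
= NOT p3 AND p3 OR (p3 AND p3 AND p3 OR NOT p2) AND p3 AND p3 AND p3   (complement / identity)
= NOT p3 AND p3 OR p3 AND p3 AND p3   (absorption)
= NOT p3 AND p3 OR p3 AND p3   (idempotence)
= p3   (distribution)

p3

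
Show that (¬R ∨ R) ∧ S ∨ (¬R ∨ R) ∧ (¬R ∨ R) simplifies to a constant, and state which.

True

(¬R ∨ R) ∧ S ∨ (¬R ∨ R) ∧ (¬R ∨ R)
= (¬R ∨ R) ∧ S ∨ ¬R ∨ R   (idempotence)
= ¬R ∨ R   (absorption)
= True   (complement)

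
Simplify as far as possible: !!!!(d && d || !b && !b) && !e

(d || !b) && !e

!!!!(d && d || !b && !b) && !e
= !!(d && d || !b && !b) && !e   — double negation
= !!(d && d || !b) && !e   — idempotence
= !!(d || !b) && !e   — idempotence
= (d || !b) && !e   — double negation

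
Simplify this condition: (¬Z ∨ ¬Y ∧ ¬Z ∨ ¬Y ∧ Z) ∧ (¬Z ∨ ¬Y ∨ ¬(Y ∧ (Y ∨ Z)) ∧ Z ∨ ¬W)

¬Z ∨ ¬Y

(¬Z ∨ ¬Y ∧ ¬Z ∨ ¬Y ∧ Z) ∧ (¬Z ∨ ¬Y ∨ ¬(Y ∧ (Y ∨ Z)) ∧ Z ∨ ¬W)
= (¬Z ∨ ¬Y ∧ ¬Z ∨ ¬Y ∧ Z) ∧ (¬Z ∨ ¬Y ∨ ¬Y ∧ Z ∨ ¬W)   [absorption]
= (¬Z ∨ ¬Y) ∧ (¬Z ∨ ¬Y ∨ ¬Y ∧ Z ∨ ¬W)   [distribution]
= (¬Z ∨ ¬Y) ∧ (¬Z ∨ ¬Y ∨ ¬W)   [absorption]
= ¬Z ∨ ¬Y   [absorption]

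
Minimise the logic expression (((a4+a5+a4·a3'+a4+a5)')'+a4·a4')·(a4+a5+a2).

a4+a5

(((a4+a5+a4·a3'+a4+a5)')'+a4·a4')·(a4+a5+a2)
= ((a4+a5+a4·a3'+a4+a5)')'·(a4+a5+a2)
= ((a4+a5+a4+a5)')'·(a4+a5+a2)
= (a4+a5+a4+a5)·(a4+a5+a2)
= a4+a5+(a4+a5)·a2
= a4+a5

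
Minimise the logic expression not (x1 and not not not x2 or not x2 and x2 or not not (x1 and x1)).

not x1

not (x1 and not not not x2 or not x2 and x2 or not not (x1 and x1))
= not (x1 and not not not x2 or not x2 and x2 or not not x1)   (idempotence)
= not (x1 and not x2 or not x2 and x2 or not not x1)   (double negation)
= not (x1 and not x2 or not not x1)   (complement / identity)
= not (x1 and not x2 or x1)   (double negation)
= not x1   (absorption)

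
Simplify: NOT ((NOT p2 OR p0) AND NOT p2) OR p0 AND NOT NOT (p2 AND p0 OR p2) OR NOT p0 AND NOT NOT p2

NOT ((NOT p2 OR p0) AND NOT p2) OR p0 AND NOT NOT (p2 AND p0 OR p2) OR NOT p0 AND NOT NOT p2
= NOT ((NOT p2 OR p0) AND NOT p2) OR p0 AND NOT NOT p2 OR NOT p0 AND NOT NOT p2   (absorption)
= NOT ((NOT p2 OR p0) AND NOT p2) OR NOT NOT p2   (distribution)
= NOT NOT p2 OR NOT NOT p2   (absorption)
= NOT NOT p2   (idempotence)
= p2   (double negation)

p2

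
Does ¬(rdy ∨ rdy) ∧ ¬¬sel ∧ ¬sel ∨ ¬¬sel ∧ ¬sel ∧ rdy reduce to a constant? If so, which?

yes, False

¬(rdy ∨ rdy) ∧ ¬¬sel ∧ ¬sel ∨ ¬¬sel ∧ ¬sel ∧ rdy
= ¬rdy ∧ ¬¬sel ∧ ¬sel ∨ ¬¬sel ∧ ¬sel ∧ rdy   (idempotence)
= ¬¬sel ∧ ¬sel   (distribution)
= sel ∧ ¬sel   (double negation)
= False   (complement)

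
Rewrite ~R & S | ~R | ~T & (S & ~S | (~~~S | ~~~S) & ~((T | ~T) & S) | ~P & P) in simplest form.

~R & S | ~R | ~T & (S & ~S | (~~~S | ~~~S) & ~((T | ~T) & S) | ~P & P)
= ~R & S | ~R | ~T & (S & ~S | (~~~S | ~~~S) & ~S | ~P & P)
= ~R & S | ~R | ~T & (S & ~S | ~~~S & ~S | ~P & P)
= ~R | ~T & (S & ~S | ~~~S & ~S | ~P & P)
= ~R | ~T & (S & ~S | ~~~S & ~S)
= ~R | ~T & (S & ~S | ~S & ~S)
= ~R | ~T & ~S

~R | ~T & ~S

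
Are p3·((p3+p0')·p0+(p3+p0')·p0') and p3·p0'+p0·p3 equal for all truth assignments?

Yes

E1: p3·((p3+p0')·p0+(p3+p0')·p0')
    = p3·(p3+p0')   (distribution)
    = p3   (absorption)
E2: p3·p0'+p0·p3
    = p3   (distribution)
Both reduce to p3, so they are equivalent.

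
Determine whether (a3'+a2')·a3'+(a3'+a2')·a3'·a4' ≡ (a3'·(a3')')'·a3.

E1: (a3'+a2')·a3'+(a3'+a2')·a3'·a4'
    = (a3'+a2')·a3'   — absorption
    = a3'   — absorption
E2: (a3'·(a3')')'·a3
    = (a3+a3')·a3   — De Morgan
    = a3   — complement / identity
These differ: at a2=0, a3=0, a4=0, E1 = 1 but E2 = 0.

No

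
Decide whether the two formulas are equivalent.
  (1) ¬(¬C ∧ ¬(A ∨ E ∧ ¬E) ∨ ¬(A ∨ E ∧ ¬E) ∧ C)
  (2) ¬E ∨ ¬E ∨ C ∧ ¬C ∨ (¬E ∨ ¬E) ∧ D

No

E1: ¬(¬C ∧ ¬(A ∨ E ∧ ¬E) ∨ ¬(A ∨ E ∧ ¬E) ∧ C)
    = ¬¬(A ∨ E ∧ ¬E)   — distribution
    = ¬¬A   — complement / identity
    = A   — double negation
E2: ¬E ∨ ¬E ∨ C ∧ ¬C ∨ (¬E ∨ ¬E) ∧ D
    = ¬E ∨ ¬E ∨ (¬E ∨ ¬E) ∧ D   — complement / identity
    = ¬E ∨ ¬E   — absorption
    = ¬E   — idempotence
These differ: at A=1, C=0, D=0, E=1, E1 = 1 but E2 = 0.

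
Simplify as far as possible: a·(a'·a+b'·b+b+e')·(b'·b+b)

a·b

a·(a'·a+b'·b+b+e')·(b'·b+b)
= a·(b'·b+b+e')·(b'·b+b)   — complement / identity
= a·(b'·b+b)   — absorption
= a·b   — complement / identity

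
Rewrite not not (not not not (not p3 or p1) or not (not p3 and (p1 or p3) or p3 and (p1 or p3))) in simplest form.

not p1

not not (not not not (not p3 or p1) or not (not p3 and (p1 or p3) or p3 and (p1 or p3)))
= not not (not (not p3 or p1) or not (not p3 and (p1 or p3) or p3 and (p1 or p3)))   — double negation
= not not (not (not p3 or p1) or not (p1 or p3))   — distribution
= not ((not p3 or p1) and (p1 or p3))   — De Morgan
= not (not p3 and p3 or p1)   — distribution
= not p1   — complement / identity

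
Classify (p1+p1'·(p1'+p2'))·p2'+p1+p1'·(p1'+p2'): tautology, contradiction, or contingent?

(p1+p1'·(p1'+p2'))·p2'+p1+p1'·(p1'+p2')
= p1+p1'·(p1'+p2')
= p1+p1'
= 1

tautology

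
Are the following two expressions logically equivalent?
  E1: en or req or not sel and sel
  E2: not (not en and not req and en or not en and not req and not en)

Yes

E1: en or req or not sel and sel
    = en or req   [complement / identity]
E2: not (not en and not req and en or not en and not req and not en)
    = not (not en and not req)   [distribution]
    = en or req   [De Morgan]
Both reduce to en or req, so they are equivalent.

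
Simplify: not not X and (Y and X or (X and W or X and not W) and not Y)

not not X and (Y and X or (X and W or X and not W) and not Y)
= not not X and (Y and X or X and not Y)   — distribution
= X and (Y and X or X and not Y)   — double negation
= X and X   — distribution
= X   — idempotence

X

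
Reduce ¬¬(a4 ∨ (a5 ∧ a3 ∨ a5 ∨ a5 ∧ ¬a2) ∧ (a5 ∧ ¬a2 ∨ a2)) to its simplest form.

¬¬(a4 ∨ (a5 ∧ a3 ∨ a5 ∨ a5 ∧ ¬a2) ∧ (a5 ∧ ¬a2 ∨ a2))
= ¬¬(a4 ∨ a5 ∧ ¬a2 ∨ (a5 ∧ a3 ∨ a5) ∧ a2)   — distribution
= a4 ∨ a5 ∧ ¬a2 ∨ (a5 ∧ a3 ∨ a5) ∧ a2   — double negation
= a4 ∨ a5 ∧ ¬a2 ∨ a5 ∧ a2   — absorption
= a4 ∨ a5   — distribution

a4 ∨ a5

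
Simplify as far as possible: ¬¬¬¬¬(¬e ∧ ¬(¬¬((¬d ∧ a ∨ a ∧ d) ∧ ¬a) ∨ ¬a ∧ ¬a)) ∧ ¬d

(e ∨ ¬a) ∧ ¬d

¬¬¬¬¬(¬e ∧ ¬(¬¬((¬d ∧ a ∨ a ∧ d) ∧ ¬a) ∨ ¬a ∧ ¬a)) ∧ ¬d
= ¬¬¬(¬e ∧ ¬(¬¬((¬d ∧ a ∨ a ∧ d) ∧ ¬a) ∨ ¬a ∧ ¬a)) ∧ ¬d   — double negation
= ¬¬¬(¬e ∧ ¬((¬d ∧ a ∨ a ∧ d) ∧ ¬a ∨ ¬a ∧ ¬a)) ∧ ¬d   — double negation
= ¬¬(e ∨ (¬d ∧ a ∨ a ∧ d) ∧ ¬a ∨ ¬a ∧ ¬a) ∧ ¬d   — De Morgan
= ¬¬(e ∨ a ∧ ¬a ∨ ¬a ∧ ¬a) ∧ ¬d   — distribution
= (e ∨ a ∧ ¬a ∨ ¬a ∧ ¬a) ∧ ¬d   — double negation
= (e ∨ ¬a) ∧ ¬d   — distribution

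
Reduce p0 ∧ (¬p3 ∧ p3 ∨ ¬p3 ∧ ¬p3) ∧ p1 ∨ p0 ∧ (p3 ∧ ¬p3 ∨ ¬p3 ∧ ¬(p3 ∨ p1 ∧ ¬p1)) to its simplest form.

p0 ∧ ¬p3

p0 ∧ (¬p3 ∧ p3 ∨ ¬p3 ∧ ¬p3) ∧ p1 ∨ p0 ∧ (p3 ∧ ¬p3 ∨ ¬p3 ∧ ¬(p3 ∨ p1 ∧ ¬p1))
= p0 ∧ (¬p3 ∧ p3 ∨ ¬p3 ∧ ¬p3) ∧ p1 ∨ p0 ∧ (p3 ∧ ¬p3 ∨ ¬p3 ∧ ¬p3)   — complement / identity
= p0 ∧ (¬p3 ∧ p3 ∨ ¬p3 ∧ ¬p3) ∧ p1 ∨ p0 ∧ ¬p3   — distribution
= p0 ∧ (p3 ∨ ¬p3) ∧ ¬p3 ∧ p1 ∨ p0 ∧ ¬p3   — distribution
= p0 ∧ ¬p3 ∧ p1 ∨ p0 ∧ ¬p3   — complement / identity
= p0 ∧ ¬p3   — absorption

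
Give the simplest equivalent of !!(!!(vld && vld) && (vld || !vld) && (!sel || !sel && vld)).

!!(!!(vld && vld) && (vld || !vld) && (!sel || !sel && vld))
= !!(vld && vld && (vld || !vld) && (!sel || !sel && vld))   (double negation)
= !!(vld && (vld || !vld) && (!sel || !sel && vld))   (idempotence)
= !!(vld && (!sel || !sel && vld))   (complement / identity)
= !!(vld && !sel)   (absorption)
= vld && !sel   (double negation)

vld && !sel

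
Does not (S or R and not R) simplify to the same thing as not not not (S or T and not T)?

E1: not (S or R and not R)
    = not S   (complement / identity)
E2: not not not (S or T and not T)
    = not (S or T and not T)   (double negation)
    = not S   (complement / identity)
Both reduce to not S, so they are equivalent.

Yes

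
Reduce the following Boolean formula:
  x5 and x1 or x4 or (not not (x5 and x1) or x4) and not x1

x5 and x1 or x4

x5 and x1 or x4 or (not not (x5 and x1) or x4) and not x1
= x5 and x1 or x4 or (x5 and x1 or x4) and not x1
= x5 and x1 or x4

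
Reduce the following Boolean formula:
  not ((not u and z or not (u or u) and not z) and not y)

u or y

not ((not u and z or not (u or u) and not z) and not y)
= not ((not u and z or not u and not z) and not y)
= not (not u and not y)
= u or y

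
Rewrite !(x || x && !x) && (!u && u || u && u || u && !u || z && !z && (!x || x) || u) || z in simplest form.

!x && u || z

!(x || x && !x) && (!u && u || u && u || u && !u || z && !z && (!x || x) || u) || z
= !x && (!u && u || u && u || u && !u || z && !z && (!x || x) || u) || z   [complement / identity]
= !x && (!u && u || u && u || z && !z && (!x || x) || u) || z   [complement / identity]
= !x && (u || z && !z && (!x || x) || u) || z   [distribution]
= !x && (u || z && !z || u) || z   [complement / identity]
= !x && (u || u) || z   [complement / identity]
= !x && u || z   [idempotence]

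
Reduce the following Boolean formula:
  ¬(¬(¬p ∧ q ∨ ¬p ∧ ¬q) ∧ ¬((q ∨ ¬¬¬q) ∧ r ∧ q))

¬(¬(¬p ∧ q ∨ ¬p ∧ ¬q) ∧ ¬((q ∨ ¬¬¬q) ∧ r ∧ q))
= ¬(¬¬p ∧ ¬((q ∨ ¬¬¬q) ∧ r ∧ q))   — distribution
= ¬(¬¬p ∧ ¬((q ∨ ¬q) ∧ r ∧ q))   — double negation
= ¬(¬¬p ∧ ¬(r ∧ q))   — complement / identity
= ¬p ∨ r ∧ q   — De Morgan

¬p ∨ r ∧ q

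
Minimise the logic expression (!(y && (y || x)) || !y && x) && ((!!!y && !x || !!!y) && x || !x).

!y

(!(y && (y || x)) || !y && x) && ((!!!y && !x || !!!y) && x || !x)
= (!y || !y && x) && ((!!!y && !x || !!!y) && x || !x)   — absorption
= (!y || !y && x) && (!!!y && x || !x)   — absorption
= (!y || !y && x) && (!y && x || !x)   — double negation
= !y && !x || !y && x   — distribution
= !y   — distribution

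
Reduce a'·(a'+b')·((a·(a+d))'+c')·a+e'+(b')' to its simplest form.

e'+b

a'·(a'+b')·((a·(a+d))'+c')·a+e'+(b')'
= a'·(a'+b')·(a'+c')·a+e'+(b')'   — absorption
= a'·(a'+c')·a+e'+(b')'   — absorption
= a'·a+e'+(b')'   — absorption
= e'+(b')'   — complement / identity
= e'+b   — double negation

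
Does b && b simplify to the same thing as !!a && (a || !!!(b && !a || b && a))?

E1: b && b
    = b   — idempotence
E2: !!a && (a || !!!(b && !a || b && a))
    = !!a && (a || !(b && !a || b && a))   — double negation
    = !!a && (a || !b)   — distribution
    = a && (a || !b)   — double negation
    = a   — absorption
These differ: at a=1, b=0, E1 = 0 but E2 = 1.

No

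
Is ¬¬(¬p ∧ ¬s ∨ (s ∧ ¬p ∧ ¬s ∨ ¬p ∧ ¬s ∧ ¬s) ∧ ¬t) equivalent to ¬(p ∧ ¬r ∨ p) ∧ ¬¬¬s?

Yes

E1: ¬¬(¬p ∧ ¬s ∨ (s ∧ ¬p ∧ ¬s ∨ ¬p ∧ ¬s ∧ ¬s) ∧ ¬t)
    = ¬p ∧ ¬s ∨ (s ∧ ¬p ∧ ¬s ∨ ¬p ∧ ¬s ∧ ¬s) ∧ ¬t   (double negation)
    = ¬p ∧ ¬s ∨ ¬p ∧ ¬s ∧ ¬t   (distribution)
    = ¬p ∧ ¬s   (absorption)
E2: ¬(p ∧ ¬r ∨ p) ∧ ¬¬¬s
    = ¬p ∧ ¬¬¬s   (absorption)
    = ¬p ∧ ¬s   (double negation)
Both reduce to ¬p ∧ ¬s, so they are equivalent.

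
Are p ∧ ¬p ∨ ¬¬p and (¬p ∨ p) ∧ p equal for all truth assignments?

Yes

E1: p ∧ ¬p ∨ ¬¬p
    = ¬¬p   — complement / identity
    = p   — double negation
E2: (¬p ∨ p) ∧ p
    = p   — complement / identity
Both reduce to p, so they are equivalent.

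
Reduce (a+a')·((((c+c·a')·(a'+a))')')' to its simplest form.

(a+a')·((((c+c·a')·(a'+a))')')'
= (a+a')·(((c+c·a')')')'   (complement / identity)
= (a+a')·((c')')'   (absorption)
= ((c')')'   (complement / identity)
= c'   (double negation)

c'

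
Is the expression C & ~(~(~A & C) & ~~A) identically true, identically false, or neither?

C & ~(~(~A & C) & ~~A)
= C & (~A & C | ~A)   [De Morgan]
= C & ~A   [absorption]
This depends on A, C, so it is not a constant.

neither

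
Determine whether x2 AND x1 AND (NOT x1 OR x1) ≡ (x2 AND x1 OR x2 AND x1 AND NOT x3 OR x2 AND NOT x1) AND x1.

Yes

E1: x2 AND x1 AND (NOT x1 OR x1)
    = x2 AND x1   [complement / identity]
E2: (x2 AND x1 OR x2 AND x1 AND NOT x3 OR x2 AND NOT x1) AND x1
    = (x2 AND x1 OR x2 AND NOT x1) AND x1   [absorption]
    = x2 AND x1   [distribution]
Both reduce to x2 AND x1, so they are equivalent.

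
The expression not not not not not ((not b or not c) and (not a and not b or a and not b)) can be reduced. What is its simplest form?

not not not not not ((not b or not c) and (not a and not b or a and not b))
= not not not ((not b or not c) and (not a and not b or a and not b))   (double negation)
= not not not ((not b or not c) and (not a or a) and not b)   (distribution)
= not ((not b or not c) and (not a or a) and not b)   (double negation)
= not ((not b or not c) and not b)   (complement / identity)
= not not b   (absorption)
= b   (double negation)

b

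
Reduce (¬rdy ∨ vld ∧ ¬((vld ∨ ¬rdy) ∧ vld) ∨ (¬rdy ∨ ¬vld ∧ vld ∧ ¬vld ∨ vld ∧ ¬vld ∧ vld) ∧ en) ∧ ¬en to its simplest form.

(¬rdy ∨ vld ∧ ¬((vld ∨ ¬rdy) ∧ vld) ∨ (¬rdy ∨ ¬vld ∧ vld ∧ ¬vld ∨ vld ∧ ¬vld ∧ vld) ∧ en) ∧ ¬en
= (¬rdy ∨ vld ∧ ¬vld ∨ (¬rdy ∨ ¬vld ∧ vld ∧ ¬vld ∨ vld ∧ ¬vld ∧ vld) ∧ en) ∧ ¬en
= (¬rdy ∨ vld ∧ ¬vld ∨ (¬rdy ∨ vld ∧ ¬vld) ∧ en) ∧ ¬en
= (¬rdy ∨ vld ∧ ¬vld) ∧ ¬en
= ¬rdy ∧ ¬en

¬rdy ∧ ¬en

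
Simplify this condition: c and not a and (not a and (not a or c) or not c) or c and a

c and not a and (not a and (not a or c) or not c) or c and a
= c and not a and (not a or not c) or c and a
= c and not a or c and a
= c

c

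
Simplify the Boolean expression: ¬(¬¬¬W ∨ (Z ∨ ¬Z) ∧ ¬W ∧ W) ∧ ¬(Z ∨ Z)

¬(¬¬¬W ∨ (Z ∨ ¬Z) ∧ ¬W ∧ W) ∧ ¬(Z ∨ Z)
= ¬(¬W ∨ (Z ∨ ¬Z) ∧ ¬W ∧ W) ∧ ¬(Z ∨ Z)   — double negation
= ¬(¬W ∨ ¬W ∧ W) ∧ ¬(Z ∨ Z)   — complement / identity
= ¬¬W ∧ ¬(Z ∨ Z)   — complement / identity
= W ∧ ¬(Z ∨ Z)   — double negation
= W ∧ ¬Z   — idempotence

W ∧ ¬Z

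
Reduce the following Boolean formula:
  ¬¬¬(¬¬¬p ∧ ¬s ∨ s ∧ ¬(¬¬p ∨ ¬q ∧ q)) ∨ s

p ∨ s

¬¬¬(¬¬¬p ∧ ¬s ∨ s ∧ ¬(¬¬p ∨ ¬q ∧ q)) ∨ s
= ¬¬¬(¬¬¬p ∧ ¬s ∨ s ∧ ¬¬¬p) ∨ s   [complement / identity]
= ¬¬¬¬¬¬p ∨ s   [distribution]
= ¬¬¬¬p ∨ s   [double negation]
= ¬¬p ∨ s   [double negation]
= p ∨ s   [double negation]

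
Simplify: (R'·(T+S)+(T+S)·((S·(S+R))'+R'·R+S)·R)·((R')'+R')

(R'·(T+S)+(T+S)·((S·(S+R))'+R'·R+S)·R)·((R')'+R')
= (R'·(T+S)+(T+S)·((S·(S+R))'+S)·R)·((R')'+R')   — complement / identity
= (R'·(T+S)+(T+S)·(S'+S)·R)·((R')'+R')   — absorption
= (R'·(T+S)+(T+S)·(S'+S)·R)·(R+R')   — double negation
= (R'·(T+S)+(T+S)·R)·(R+R')   — complement / identity
= R'·(T+S)+(T+S)·R   — complement / identity
= T+S   — distribution

T+S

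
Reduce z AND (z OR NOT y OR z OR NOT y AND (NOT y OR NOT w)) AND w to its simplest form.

z AND (z OR NOT y OR z OR NOT y AND (NOT y OR NOT w)) AND w
= z AND (z OR NOT y OR z OR NOT y) AND w   — absorption
= z AND (z OR NOT y) AND w   — idempotence
= z AND w   — absorption

z AND w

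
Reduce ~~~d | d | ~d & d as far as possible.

~~~d | d | ~d & d
= ~d | d | ~d & d   [double negation]
= ~d | d   [complement / identity]
= 1   [complement]

1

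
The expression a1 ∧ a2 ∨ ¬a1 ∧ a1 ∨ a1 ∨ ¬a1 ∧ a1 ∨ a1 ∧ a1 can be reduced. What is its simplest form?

a1 ∧ a2 ∨ ¬a1 ∧ a1 ∨ a1 ∨ ¬a1 ∧ a1 ∨ a1 ∧ a1
= a1 ∧ a2 ∨ a1 ∨ ¬a1 ∧ a1 ∨ a1 ∧ a1   (complement / identity)
= a1 ∧ a2 ∨ a1 ∨ a1   (distribution)
= a1 ∨ a1   (absorption)
= a1   (idempotence)

a1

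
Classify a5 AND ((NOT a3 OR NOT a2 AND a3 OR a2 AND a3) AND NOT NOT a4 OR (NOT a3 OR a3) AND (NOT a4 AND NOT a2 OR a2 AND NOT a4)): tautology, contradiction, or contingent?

a5 AND ((NOT a3 OR NOT a2 AND a3 OR a2 AND a3) AND NOT NOT a4 OR (NOT a3 OR a3) AND (NOT a4 AND NOT a2 OR a2 AND NOT a4))
= a5 AND ((NOT a3 OR NOT a2 AND a3 OR a2 AND a3) AND NOT NOT a4 OR (NOT a3 OR a3) AND NOT a4)   — distribution
= a5 AND ((NOT a3 OR NOT a2 AND a3 OR a2 AND a3) AND a4 OR (NOT a3 OR a3) AND NOT a4)   — double negation
= a5 AND ((NOT a3 OR a3) AND a4 OR (NOT a3 OR a3) AND NOT a4)   — distribution
= a5 AND (NOT a3 OR a3)   — distribution
= a5   — complement / identity
This depends on a5, so it is not a constant.

contingent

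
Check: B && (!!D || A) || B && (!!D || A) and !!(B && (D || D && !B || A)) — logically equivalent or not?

E1: B && (!!D || A) || B && (!!D || A)
    = B && (!!D || A)
    = B && (D || A)
E2: !!(B && (D || D && !B || A))
    = B && (D || D && !B || A)
    = B && (D || A)
Both reduce to B && (D || A), so they are equivalent.

Yes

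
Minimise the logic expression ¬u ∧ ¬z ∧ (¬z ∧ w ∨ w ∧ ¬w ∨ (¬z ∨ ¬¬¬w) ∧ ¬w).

¬u ∧ ¬z ∧ (¬z ∧ w ∨ w ∧ ¬w ∨ (¬z ∨ ¬¬¬w) ∧ ¬w)
= ¬u ∧ ¬z ∧ ((¬z ∨ ¬w) ∧ w ∨ (¬z ∨ ¬¬¬w) ∧ ¬w)
= ¬u ∧ ¬z ∧ ((¬z ∨ ¬w) ∧ w ∨ (¬z ∨ ¬w) ∧ ¬w)
= ¬u ∧ ¬z ∧ (¬z ∨ ¬w)
= ¬u ∧ ¬z

¬u ∧ ¬z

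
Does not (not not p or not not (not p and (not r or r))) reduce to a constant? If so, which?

not (not not p or not not (not p and (not r or r)))
= not (not not p or not p and (not r or r))   — double negation
= not (not not p or not p)   — complement / identity
= not p and p   — De Morgan
= False   — complement

yes, False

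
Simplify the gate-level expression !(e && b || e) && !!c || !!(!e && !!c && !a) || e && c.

!(e && b || e) && !!c || !!(!e && !!c && !a) || e && c
= !(e && b || e) && !!c || !e && !!c && !a || e && c   (double negation)
= !(e && b || e) && !!c || !e && c && !a || e && c   (double negation)
= !e && !!c || !e && c && !a || e && c   (absorption)
= !e && c || !e && c && !a || e && c   (double negation)
= !e && c || e && c   (absorption)
= c   (distribution)

c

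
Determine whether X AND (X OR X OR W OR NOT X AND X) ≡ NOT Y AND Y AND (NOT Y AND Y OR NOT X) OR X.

E1: X AND (X OR X OR W OR NOT X AND X)
    = X AND (X OR W OR NOT X AND X)
    = X AND (X OR W)
    = X
E2: NOT Y AND Y AND (NOT Y AND Y OR NOT X) OR X
    = NOT Y AND Y OR X
    = X
Both reduce to X, so they are equivalent.

Yes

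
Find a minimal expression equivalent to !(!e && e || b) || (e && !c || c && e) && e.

!b || e

!(!e && e || b) || (e && !c || c && e) && e
= !b || (e && !c || c && e) && e   [complement / identity]
= !b || e && e   [distribution]
= !b || e   [idempotence]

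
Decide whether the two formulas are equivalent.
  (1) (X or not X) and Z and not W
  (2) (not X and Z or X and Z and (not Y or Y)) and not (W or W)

E1: (X or not X) and Z and not W
    = Z and not W   — complement / identity
E2: (not X and Z or X and Z and (not Y or Y)) and not (W or W)
    = (not X and Z or X and Z) and not (W or W)   — complement / identity
    = (not X and Z or X and Z) and not W   — idempotence
    = Z and not W   — distribution
Both reduce to Z and not W, so they are equivalent.

Yes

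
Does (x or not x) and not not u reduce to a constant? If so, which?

no

(x or not x) and not not u
= not not u   (complement / identity)
= u   (double negation)
This depends on u, so it is not a constant.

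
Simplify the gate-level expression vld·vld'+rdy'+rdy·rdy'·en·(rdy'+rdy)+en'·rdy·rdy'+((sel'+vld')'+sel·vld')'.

vld·vld'+rdy'+rdy·rdy'·en·(rdy'+rdy)+en'·rdy·rdy'+((sel'+vld')'+sel·vld')'
= vld·vld'+rdy'+rdy·rdy'·en+en'·rdy·rdy'+((sel'+vld')'+sel·vld')'   [complement / identity]
= vld·vld'+rdy'+rdy·rdy'+((sel'+vld')'+sel·vld')'   [distribution]
= vld·vld'+rdy'+rdy·rdy'+(sel·vld+sel·vld')'   [De Morgan]
= vld·vld'+rdy'+(sel·vld+sel·vld')'   [complement / identity]
= vld·vld'+rdy'+sel'   [distribution]
= rdy'+sel'   [complement / identity]

rdy'+sel'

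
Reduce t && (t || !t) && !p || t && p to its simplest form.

t && (t || !t) && !p || t && p
= t && !p || t && p   — complement / identity
= t   — distribution

t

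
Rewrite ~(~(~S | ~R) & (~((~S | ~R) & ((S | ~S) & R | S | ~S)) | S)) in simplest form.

~(~(~S | ~R) & (~((~S | ~R) & ((S | ~S) & R | S | ~S)) | S))
= ~(~(~S | ~R) & (~((~S | ~R) & (S | ~S)) | S))   [absorption]
= ~(~(~S | ~R) & (~(~S | ~R) | S))   [complement / identity]
= ~~(~S | ~R)   [absorption]
= ~S | ~R   [double negation]

~S | ~R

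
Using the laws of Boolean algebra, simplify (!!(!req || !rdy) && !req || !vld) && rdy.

(!!(!req || !rdy) && !req || !vld) && rdy
= ((!req || !rdy) && !req || !vld) && rdy   — double negation
= (!req || !vld) && rdy   — absorption

(!req || !vld) && rdy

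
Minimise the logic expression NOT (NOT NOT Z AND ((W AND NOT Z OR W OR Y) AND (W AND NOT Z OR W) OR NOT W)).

NOT Z

NOT (NOT NOT Z AND ((W AND NOT Z OR W OR Y) AND (W AND NOT Z OR W) OR NOT W))
= NOT (NOT NOT Z AND (W AND NOT Z OR W OR NOT W))   [absorption]
= NOT (NOT NOT Z AND (W OR NOT W))   [absorption]
= NOT NOT NOT Z   [complement / identity]
= NOT Z   [double negation]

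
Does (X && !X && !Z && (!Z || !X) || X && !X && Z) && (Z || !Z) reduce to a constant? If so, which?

yes, False

(X && !X && !Z && (!Z || !X) || X && !X && Z) && (Z || !Z)
= (X && !X && !Z || X && !X && Z) && (Z || !Z)   (absorption)
= X && !X && !Z || X && !X && Z   (complement / identity)
= X && !X   (distribution)
= false   (complement)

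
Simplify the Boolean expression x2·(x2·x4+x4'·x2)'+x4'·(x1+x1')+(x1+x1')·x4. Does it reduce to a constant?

1

x2·(x2·x4+x4'·x2)'+x4'·(x1+x1')+(x1+x1')·x4
= x2·x2'+x4'·(x1+x1')+(x1+x1')·x4   — distribution
= x4'·(x1+x1')+(x1+x1')·x4   — complement / identity
= x1+x1'   — distribution
= 1   — complement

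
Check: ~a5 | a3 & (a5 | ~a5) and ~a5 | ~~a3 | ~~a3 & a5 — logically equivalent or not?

E1: ~a5 | a3 & (a5 | ~a5)
    = ~a5 | a3   — complement / identity
E2: ~a5 | ~~a3 | ~~a3 & a5
    = ~a5 | ~~a3   — absorption
    = ~a5 | a3   — double negation
Both reduce to ~a5 | a3, so they are equivalent.

Yes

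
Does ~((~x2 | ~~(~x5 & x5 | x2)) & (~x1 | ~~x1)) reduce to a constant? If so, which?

~((~x2 | ~~(~x5 & x5 | x2)) & (~x1 | ~~x1))
= ~((~x2 | ~~(~x5 & x5 | x2)) & (~x1 | x1))   — double negation
= ~(~x2 | ~~(~x5 & x5 | x2))   — complement / identity
= x2 & ~(~x5 & x5 | x2)   — De Morgan
= x2 & ~x2   — complement / identity
= 0   — complement

yes, False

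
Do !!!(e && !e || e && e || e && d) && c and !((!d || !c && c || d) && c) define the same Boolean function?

No

E1: !!!(e && !e || e && e || e && d) && c
    = !!!(e || e && d) && c   [distribution]
    = !(e || e && d) && c   [double negation]
    = !e && c   [absorption]
E2: !((!d || !c && c || d) && c)
    = !((!d || d) && c)   [complement / identity]
    = !c   [complement / identity]
These differ: at c=0, d=1, e=0, E1 = 0 but E2 = 1.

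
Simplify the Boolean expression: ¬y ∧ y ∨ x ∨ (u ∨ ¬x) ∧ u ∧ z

¬y ∧ y ∨ x ∨ (u ∨ ¬x) ∧ u ∧ z
= ¬y ∧ y ∨ x ∨ u ∧ z   [absorption]
= x ∨ u ∧ z   [complement / identity]

x ∨ u ∧ z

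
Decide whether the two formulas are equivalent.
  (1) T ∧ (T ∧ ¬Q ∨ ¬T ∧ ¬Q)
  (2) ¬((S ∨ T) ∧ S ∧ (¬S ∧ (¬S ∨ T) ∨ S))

No

E1: T ∧ (T ∧ ¬Q ∨ ¬T ∧ ¬Q)
    = T ∧ ¬Q   — distribution
E2: ¬((S ∨ T) ∧ S ∧ (¬S ∧ (¬S ∨ T) ∨ S))
    = ¬(S ∧ (¬S ∧ (¬S ∨ T) ∨ S))   — absorption
    = ¬(S ∧ (¬S ∨ S))   — absorption
    = ¬S   — complement / identity
These differ: at Q=0, S=0, T=0, E1 = 0 but E2 = 1.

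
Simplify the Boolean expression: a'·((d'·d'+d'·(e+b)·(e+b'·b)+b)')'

a'·(d'+b)

a'·((d'·d'+d'·(e+b)·(e+b'·b)+b)')'
= a'·(d'·d'+d'·(e+b)·(e+b'·b)+b)   [double negation]
= a'·(d'·(d'+(e+b)·(e+b'·b))+b)   [distribution]
= a'·(d'·(d'+(e+b)·e)+b)   [complement / identity]
= a'·(d'·(d'+e)+b)   [absorption]
= a'·(d'+b)   [absorption]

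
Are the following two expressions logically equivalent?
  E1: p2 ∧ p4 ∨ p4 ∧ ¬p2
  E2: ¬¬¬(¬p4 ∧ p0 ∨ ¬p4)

Yes

E1: p2 ∧ p4 ∨ p4 ∧ ¬p2
    = p4   (distribution)
E2: ¬¬¬(¬p4 ∧ p0 ∨ ¬p4)
    = ¬¬¬¬p4   (absorption)
    = ¬¬p4   (double negation)
    = p4   (double negation)
Both reduce to p4, so they are equivalent.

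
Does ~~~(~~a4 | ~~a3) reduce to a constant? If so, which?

no

~~~(~~a4 | ~~a3)
= ~~(~a4 & ~a3)
= ~a4 & ~a3
This depends on a3, a4, so it is not a constant.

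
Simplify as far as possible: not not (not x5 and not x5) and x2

not not (not x5 and not x5) and x2
= not not not x5 and x2   (idempotence)
= not x5 and x2   (double negation)

not x5 and x2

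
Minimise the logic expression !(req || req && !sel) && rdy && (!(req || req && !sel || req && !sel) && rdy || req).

!req && rdy

!(req || req && !sel) && rdy && (!(req || req && !sel || req && !sel) && rdy || req)
= !(req || req && !sel) && rdy && (!(req || req && !sel) && rdy || req)
= !(req || req && !sel) && rdy
= !req && rdy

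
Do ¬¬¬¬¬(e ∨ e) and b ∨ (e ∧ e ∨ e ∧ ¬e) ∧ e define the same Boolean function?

E1: ¬¬¬¬¬(e ∨ e)
    = ¬¬¬¬¬e   [idempotence]
    = ¬¬¬e   [double negation]
    = ¬e   [double negation]
E2: b ∨ (e ∧ e ∨ e ∧ ¬e) ∧ e
    = b ∨ e ∧ e   [distribution]
    = b ∨ e   [idempotence]
These differ: at b=0, e=1, E1 = 0 but E2 = 1.

No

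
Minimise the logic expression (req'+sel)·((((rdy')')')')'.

(req'+sel)·rdy'

(req'+sel)·((((rdy')')')')'
= (req'+sel)·((rdy')')'   (double negation)
= (req'+sel)·rdy'   (double negation)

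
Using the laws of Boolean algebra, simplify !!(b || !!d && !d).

b

!!(b || !!d && !d)
= !!(b || d && !d)   (double negation)
= b || d && !d   (double negation)
= b   (complement / identity)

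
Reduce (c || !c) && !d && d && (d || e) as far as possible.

(c || !c) && !d && d && (d || e)
= !d && d && (d || e)
= !d && d
= false

false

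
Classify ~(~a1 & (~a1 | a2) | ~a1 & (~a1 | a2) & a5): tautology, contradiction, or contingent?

~(~a1 & (~a1 | a2) | ~a1 & (~a1 | a2) & a5)
= ~(~a1 & (~a1 | a2))   (absorption)
= ~~a1   (absorption)
= a1   (double negation)
This depends on a1, so it is not a constant.

contingent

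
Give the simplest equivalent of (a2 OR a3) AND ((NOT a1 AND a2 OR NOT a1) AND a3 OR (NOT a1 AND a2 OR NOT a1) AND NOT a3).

(a2 OR a3) AND NOT a1

(a2 OR a3) AND ((NOT a1 AND a2 OR NOT a1) AND a3 OR (NOT a1 AND a2 OR NOT a1) AND NOT a3)
= (a2 OR a3) AND (NOT a1 AND a2 OR NOT a1)   (distribution)
= (a2 OR a3) AND NOT a1   (absorption)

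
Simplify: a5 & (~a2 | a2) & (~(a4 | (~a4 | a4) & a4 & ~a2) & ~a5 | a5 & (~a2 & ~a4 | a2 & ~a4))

a5 & (~a2 | a2) & (~(a4 | (~a4 | a4) & a4 & ~a2) & ~a5 | a5 & (~a2 & ~a4 | a2 & ~a4))
= a5 & (~(a4 | (~a4 | a4) & a4 & ~a2) & ~a5 | a5 & (~a2 & ~a4 | a2 & ~a4))   (complement / identity)
= a5 & (~(a4 | (~a4 | a4) & a4 & ~a2) & ~a5 | a5 & ~a4)   (distribution)
= a5 & (~(a4 | a4 & ~a2) & ~a5 | a5 & ~a4)   (complement / identity)
= a5 & (~a4 & ~a5 | a5 & ~a4)   (absorption)
= a5 & ~a4   (distribution)

a5 & ~a4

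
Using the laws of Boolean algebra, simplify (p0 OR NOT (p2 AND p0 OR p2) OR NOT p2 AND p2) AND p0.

p0

(p0 OR NOT (p2 AND p0 OR p2) OR NOT p2 AND p2) AND p0
= (p0 OR NOT p2 OR NOT p2 AND p2) AND p0
= (p0 OR NOT p2) AND p0
= p0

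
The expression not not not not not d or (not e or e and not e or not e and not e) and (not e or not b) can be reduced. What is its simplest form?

not not not not not d or (not e or e and not e or not e and not e) and (not e or not b)
= not not not not not d or (not e or not e) and (not e or not b)
= not not not not not d or not e and (not e or not b)
= not not not d or not e and (not e or not b)
= not not not d or not e
= not d or not e

not d or not e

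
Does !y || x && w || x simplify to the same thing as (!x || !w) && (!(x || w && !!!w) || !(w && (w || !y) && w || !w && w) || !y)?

E1: !y || x && w || x
    = !y || x   (absorption)
E2: (!x || !w) && (!(x || w && !!!w) || !(w && (w || !y) && w || !w && w) || !y)
    = (!x || !w) && (!(x || w && !w) || !(w && (w || !y) && w || !w && w) || !y)   (double negation)
    = (!x || !w) && (!x || !(w && (w || !y) && w || !w && w) || !y)   (complement / identity)
    = (!x || !w) && (!x || !(w && w || !w && w) || !y)   (absorption)
    = (!x || !w) && (!x || !w || !y)   (distribution)
    = !x || !w   (absorption)
These differ: at w=1, x=1, y=1, E1 = 1 but E2 = 0.

No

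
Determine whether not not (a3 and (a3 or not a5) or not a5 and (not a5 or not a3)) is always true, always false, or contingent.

not not (a3 and (a3 or not a5) or not a5 and (not a5 or not a3))
= not not (a3 or not a5 and (not a5 or not a3))   [absorption]
= not not (a3 or not a5)   [absorption]
= a3 or not a5   [double negation]
This depends on a3, a5, so it is not a constant.

contingent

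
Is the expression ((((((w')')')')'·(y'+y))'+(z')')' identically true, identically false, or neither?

((((((w')')')')'·(y'+y))'+(z')')'
= ((((((w')')')')')'+(z')')'   — complement / identity
= ((((w')')')'+(z')')'   — double negation
= ((w')'+(z')')'   — double negation
= w'·z'   — De Morgan
This depends on w, z, so it is not a constant.

neither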